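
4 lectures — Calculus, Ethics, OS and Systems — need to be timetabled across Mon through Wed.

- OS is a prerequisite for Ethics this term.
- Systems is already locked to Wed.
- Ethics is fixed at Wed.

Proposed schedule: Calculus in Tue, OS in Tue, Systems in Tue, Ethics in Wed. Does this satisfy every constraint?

Systems is already locked to Wed — violated.
Ethics is fixed at Wed — holds.
OS is a prerequisite for Ethics this term — holds.

No — it violates: Systems is already locked to Wed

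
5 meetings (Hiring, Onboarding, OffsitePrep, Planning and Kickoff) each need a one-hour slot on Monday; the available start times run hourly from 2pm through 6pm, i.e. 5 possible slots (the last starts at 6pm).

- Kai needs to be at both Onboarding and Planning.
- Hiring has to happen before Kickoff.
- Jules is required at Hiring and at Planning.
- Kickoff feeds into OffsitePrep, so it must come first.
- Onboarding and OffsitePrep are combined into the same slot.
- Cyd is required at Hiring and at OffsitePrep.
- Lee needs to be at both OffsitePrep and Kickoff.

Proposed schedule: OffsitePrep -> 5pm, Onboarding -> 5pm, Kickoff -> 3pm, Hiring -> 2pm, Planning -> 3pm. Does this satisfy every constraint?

Yes

Cyd is required at Hiring and at OffsitePrep — holds.
Hiring has to happen before Kickoff — holds.
Kai needs to be at both Onboarding and Planning — holds.
Kickoff feeds into OffsitePrep, so it must come first — holds.
Jules is required at Hiring and at Planning — holds.
Onboarding and OffsitePrep are combined into the same slot — holds.
Lee needs to be at both OffsitePrep and Kickoff — holds.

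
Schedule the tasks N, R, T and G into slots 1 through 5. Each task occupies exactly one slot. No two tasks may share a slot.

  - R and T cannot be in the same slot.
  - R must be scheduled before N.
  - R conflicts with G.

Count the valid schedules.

Splitting on N: it can be 2 (6), 3 (12), 4 (18), 5 (24). Listing each branch's schedules as (R, T, G):
N=2: (1,3,4) (1,3,5) (1,4,3) (1,4,5) (1,5,3) (1,5,4) — 6.
N=3: (1,2,4) (1,2,5) (1,4,2) (1,4,5) (1,5,2) (1,5,4) (2,1,4) (2,1,5) (2,4,1) (2,4,5) (2,5,1) (2,5,4) — 12.
N=4: (1,2,3) (1,2,5) (1,3,2) (1,3,5) (1,5,2) (1,5,3) (2,1,3) (2,1,5) (2,3,1) (2,3,5) (2,5,1) (2,5,3) (3,1,2) (3,1,5) (3,2,1) (3,2,5) (3,5,1) (3,5,2) — 18.
N=5: (1,2,3) (1,2,4) (1,3,2) (1,3,4) (1,4,2) (1,4,3) (2,1,3) (2,1,4) (2,3,1) (2,3,4) (2,4,1) (2,4,3) (3,1,2) (3,1,4) (3,2,1) (3,2,4) (3,4,1) (3,4,2) (4,1,2) (4,1,3) (4,2,1) (4,2,3) (4,3,1) (4,3,2) — 24.
Summing: 6 + 12 + 18 + 24 = 60.

60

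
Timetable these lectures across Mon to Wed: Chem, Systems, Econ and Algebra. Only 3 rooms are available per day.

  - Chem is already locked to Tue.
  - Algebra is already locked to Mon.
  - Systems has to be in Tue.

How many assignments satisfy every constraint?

Enumerating: Econ=Mon; Chem=Tue; Systems=Tue; Algebra=Mon | Chem -> Tue, Systems -> Tue, Econ -> Tue, Algebra -> Mon | Chem in Tue, Econ in Wed, Systems in Tue, Algebra in Mon.

3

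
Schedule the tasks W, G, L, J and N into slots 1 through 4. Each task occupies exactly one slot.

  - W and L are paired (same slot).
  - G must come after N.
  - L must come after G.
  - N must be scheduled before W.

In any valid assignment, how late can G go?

Precedence pushes G to at least 2; downstream work caps G at 3.
G at 3 is achievable: J=1, N=1, G=3, L=4, W=4.

3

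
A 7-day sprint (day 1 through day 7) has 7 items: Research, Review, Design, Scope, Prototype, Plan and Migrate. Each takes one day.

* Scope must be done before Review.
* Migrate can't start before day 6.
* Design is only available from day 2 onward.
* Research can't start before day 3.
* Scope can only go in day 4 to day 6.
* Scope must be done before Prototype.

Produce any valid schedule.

Migrate=day 6; Review=day 5; Design=day 2; Plan=day 1; Prototype=day 5; Scope=day 4; Research=day 3

Checking: Scope(day 4) before Review(day 5); Scope(day 4) before Prototype(day 5); Design=day 2 in [day 2,day 7]; Migrate=day 6 in [day 6,day 7]; Scope=day 4 in [day 4,day 6]; Research=day 3 in [day 3,day 7].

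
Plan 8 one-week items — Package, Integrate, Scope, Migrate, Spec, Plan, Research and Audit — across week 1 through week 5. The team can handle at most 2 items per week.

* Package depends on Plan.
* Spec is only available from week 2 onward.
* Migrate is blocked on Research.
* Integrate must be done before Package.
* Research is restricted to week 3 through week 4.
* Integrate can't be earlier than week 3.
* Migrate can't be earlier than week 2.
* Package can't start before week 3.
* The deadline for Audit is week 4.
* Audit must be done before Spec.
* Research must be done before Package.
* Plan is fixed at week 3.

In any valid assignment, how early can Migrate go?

Migrate is available from week 2; precedence pushes Migrate to at least week 4.
Migrate at week 4 is achievable: Package=week 5; Scope=week 1; Migrate=week 4; Plan=week 3; Audit=week 1; Research=week 3; Spec=week 2; Integrate=week 4.

week 4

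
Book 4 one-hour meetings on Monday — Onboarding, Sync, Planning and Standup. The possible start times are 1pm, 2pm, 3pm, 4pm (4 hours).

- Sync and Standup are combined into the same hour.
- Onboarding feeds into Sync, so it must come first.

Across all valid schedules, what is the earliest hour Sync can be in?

Precedence pushes Sync to at least 2pm.
Sync at 2pm is achievable: Onboarding=1pm; Planning=1pm; Sync=2pm; Standup=2pm.

2pm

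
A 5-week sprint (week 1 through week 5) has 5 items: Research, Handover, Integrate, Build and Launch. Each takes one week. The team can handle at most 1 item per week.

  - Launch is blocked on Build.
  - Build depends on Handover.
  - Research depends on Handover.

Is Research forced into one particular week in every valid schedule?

Research can be week 2 (e.g. Launch=week 4; Research=week 2; Handover=week 1; Build=week 3; Integrate=week 5) or week 3 (e.g. Integrate in week 5, Research in week 3, Build in week 2, Handover in week 1, Launch in week 4).

No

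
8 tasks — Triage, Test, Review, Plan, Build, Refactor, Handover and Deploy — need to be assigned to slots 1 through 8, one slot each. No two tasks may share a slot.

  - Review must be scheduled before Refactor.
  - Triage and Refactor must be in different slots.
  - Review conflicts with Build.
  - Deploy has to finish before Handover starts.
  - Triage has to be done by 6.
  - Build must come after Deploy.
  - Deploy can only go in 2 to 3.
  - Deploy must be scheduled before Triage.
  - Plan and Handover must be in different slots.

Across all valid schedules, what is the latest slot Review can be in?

Downstream work caps Review at 7.
Review at 7 is achievable: Review in 7, Handover in 5, Deploy in 2, Refactor in 8, Plan in 6, Test in 1, Build in 4, Triage in 3.

7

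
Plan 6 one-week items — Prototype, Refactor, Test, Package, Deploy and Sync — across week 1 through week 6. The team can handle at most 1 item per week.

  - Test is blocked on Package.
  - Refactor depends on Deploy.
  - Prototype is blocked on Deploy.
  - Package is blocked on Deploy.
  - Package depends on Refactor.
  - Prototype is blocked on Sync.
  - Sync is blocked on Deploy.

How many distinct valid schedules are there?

10

Splitting on Prototype: it can be week 3 (1), week 4 (2), week 5 (3), week 6 (4). Listing each branch's schedules as (Refactor, Test, Package, Deploy, Sync) by week number:
Prototype=week 3: (4,6,5,1,2) — 1.
Prototype=week 4: (2,6,5,1,3) (3,6,5,1,2) — 2.
Prototype=week 5: (2,6,3,1,4) (2,6,4,1,3) (3,6,4,1,2) — 3.
Prototype=week 6: (2,4,3,1,5) (2,5,3,1,4) (2,5,4,1,3) (3,5,4,1,2) — 4.
Summing: 1 + 2 + 3 + 4 = 10.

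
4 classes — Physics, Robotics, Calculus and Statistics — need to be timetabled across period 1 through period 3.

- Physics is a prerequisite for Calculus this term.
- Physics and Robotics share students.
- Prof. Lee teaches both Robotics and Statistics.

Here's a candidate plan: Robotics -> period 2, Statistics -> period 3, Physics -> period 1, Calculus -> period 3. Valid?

Yes, all constraints hold

Physics is a prerequisite for Calculus this term — holds.
Prof. Lee teaches both Robotics and Statistics — holds.
Physics and Robotics share students — holds.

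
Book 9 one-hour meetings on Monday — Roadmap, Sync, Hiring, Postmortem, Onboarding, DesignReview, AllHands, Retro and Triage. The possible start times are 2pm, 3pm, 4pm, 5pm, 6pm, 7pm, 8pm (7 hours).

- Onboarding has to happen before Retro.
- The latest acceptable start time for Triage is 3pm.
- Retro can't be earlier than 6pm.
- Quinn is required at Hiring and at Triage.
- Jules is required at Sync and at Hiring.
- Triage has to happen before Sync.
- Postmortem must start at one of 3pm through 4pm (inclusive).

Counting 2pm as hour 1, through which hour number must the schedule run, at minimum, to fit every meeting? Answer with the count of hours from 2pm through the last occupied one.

The precedence chain requires at least 2 distinct hours.
Retro can't be placed before 6pm — that is hour 5 counting from 2pm — so the schedule must run through at least 5 hours.
5 works (last occupied hour: 6pm): for example Sync=3pm, Triage=2pm, Retro=6pm, AllHands=2pm, DesignReview=2pm, Hiring=4pm, Postmortem=3pm, Onboarding=2pm, Roadmap=2pm.

5 hours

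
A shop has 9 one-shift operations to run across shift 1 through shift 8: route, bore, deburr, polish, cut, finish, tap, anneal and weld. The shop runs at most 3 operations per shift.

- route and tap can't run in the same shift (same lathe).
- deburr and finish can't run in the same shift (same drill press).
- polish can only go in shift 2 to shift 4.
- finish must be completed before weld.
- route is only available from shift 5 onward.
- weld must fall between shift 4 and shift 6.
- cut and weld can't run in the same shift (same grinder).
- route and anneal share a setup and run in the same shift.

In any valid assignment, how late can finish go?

shift 5

Downstream work caps finish at shift 5.
finish at shift 5 is achievable: bore -> shift 1, route -> shift 5, polish -> shift 2, deburr -> shift 1, finish -> shift 5, tap -> shift 2, anneal -> shift 5, cut -> shift 1, weld -> shift 6.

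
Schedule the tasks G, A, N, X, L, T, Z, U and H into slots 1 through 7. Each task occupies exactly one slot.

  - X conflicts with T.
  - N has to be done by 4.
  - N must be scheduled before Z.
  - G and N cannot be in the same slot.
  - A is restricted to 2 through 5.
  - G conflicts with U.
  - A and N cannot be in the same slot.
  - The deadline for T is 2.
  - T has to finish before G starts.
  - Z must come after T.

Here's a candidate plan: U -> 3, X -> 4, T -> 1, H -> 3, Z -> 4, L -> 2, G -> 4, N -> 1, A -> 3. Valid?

Z must come after T — holds.
A is restricted to 2 through 5 — holds.
G and N cannot be in the same slot — holds.
N has to be done by 4 — holds.
N must be scheduled before Z — holds.
A and N cannot be in the same slot — holds.
X conflicts with T — holds.
T has to finish before G starts — holds.
The deadline for T is 2 — holds.
G conflicts with U — holds.

Valid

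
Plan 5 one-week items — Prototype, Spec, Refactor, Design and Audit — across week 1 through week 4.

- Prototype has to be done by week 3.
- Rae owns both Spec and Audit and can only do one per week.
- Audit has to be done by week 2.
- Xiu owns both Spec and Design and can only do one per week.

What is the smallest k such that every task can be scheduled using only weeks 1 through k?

Could 1 week be enough, i.e. nothing placed later than week 1? No: Audit's window within 1 week is {week 1}; Audit can't share with Spec (week 1) → nothing is left.
So 1 week is not enough.
2 works (last occupied week: week 2): for example Refactor=week 1; Audit=week 2; Design=week 2; Spec=week 1; Prototype=week 1.

2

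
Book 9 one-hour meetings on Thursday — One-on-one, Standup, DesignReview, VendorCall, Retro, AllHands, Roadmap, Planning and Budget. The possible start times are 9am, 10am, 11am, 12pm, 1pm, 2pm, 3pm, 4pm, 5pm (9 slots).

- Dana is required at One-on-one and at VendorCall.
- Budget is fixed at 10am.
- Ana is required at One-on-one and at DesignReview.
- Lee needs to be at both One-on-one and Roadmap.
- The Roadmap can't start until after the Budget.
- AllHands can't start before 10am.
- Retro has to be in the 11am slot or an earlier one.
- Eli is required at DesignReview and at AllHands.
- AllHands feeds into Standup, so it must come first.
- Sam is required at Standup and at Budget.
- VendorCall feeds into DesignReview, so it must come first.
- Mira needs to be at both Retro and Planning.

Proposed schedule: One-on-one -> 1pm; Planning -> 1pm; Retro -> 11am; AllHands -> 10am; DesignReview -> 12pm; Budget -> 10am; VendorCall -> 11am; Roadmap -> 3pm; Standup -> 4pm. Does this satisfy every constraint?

VendorCall feeds into DesignReview, so it must come first — holds.
Retro has to be in the 11am slot or an earlier one — holds.
The Roadmap can't start until after the Budget — holds.
Dana is required at One-on-one and at VendorCall — holds.
AllHands can't start before 10am — holds.
Mira needs to be at both Retro and Planning — holds.
AllHands feeds into Standup, so it must come first — holds.
Eli is required at DesignReview and at AllHands — holds.
Ana is required at One-on-one and at DesignReview — holds.
Lee needs to be at both One-on-one and Roadmap — holds.
Sam is required at Standup and at Budget — holds.
Budget is fixed at 10am — holds.

Valid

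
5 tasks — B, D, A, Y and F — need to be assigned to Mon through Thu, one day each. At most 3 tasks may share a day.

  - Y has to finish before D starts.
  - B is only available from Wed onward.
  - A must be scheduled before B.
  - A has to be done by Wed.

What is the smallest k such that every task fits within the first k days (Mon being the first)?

3

The precedence chain requires at least 2 distinct days.
With at most 3 per day and 5 tasks, at least 2 days are needed.
B can't be placed before Wed — that is day 3 counting from Mon — so the schedule must run through at least 3 days.
3 works (last occupied day: Wed): for example B in Wed; Y in Mon; F in Mon; D in Tue; A in Mon.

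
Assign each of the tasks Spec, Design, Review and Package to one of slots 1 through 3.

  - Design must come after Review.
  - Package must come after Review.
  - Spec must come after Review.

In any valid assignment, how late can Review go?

2

Downstream work caps Review at 2.
Review at 2 is achievable: Package -> 3; Design -> 3; Spec -> 3; Review -> 2.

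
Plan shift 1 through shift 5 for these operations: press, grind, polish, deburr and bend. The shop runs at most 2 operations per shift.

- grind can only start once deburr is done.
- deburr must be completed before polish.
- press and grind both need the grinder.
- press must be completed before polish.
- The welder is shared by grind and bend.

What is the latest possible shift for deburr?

shift 4

Downstream work caps deburr at shift 4.
deburr at shift 4 is achievable: polish=shift 5; bend=shift 1; grind=shift 5; deburr=shift 4; press=shift 1.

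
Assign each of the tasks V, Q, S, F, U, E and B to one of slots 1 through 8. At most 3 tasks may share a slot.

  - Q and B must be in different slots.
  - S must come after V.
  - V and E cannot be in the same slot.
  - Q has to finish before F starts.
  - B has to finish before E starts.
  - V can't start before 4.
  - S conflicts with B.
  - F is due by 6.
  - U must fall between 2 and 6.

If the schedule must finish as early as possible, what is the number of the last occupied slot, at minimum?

5

The precedence chain requires at least 2 distinct slots.
With at most 3 per slot and 7 tasks, at least 3 slots are needed.
Propagating the time windows through the other constraints, S can't land before 5, so the schedule must run through at least slot 5.
5 works (last occupied slot: 5): for example V in 4; U in 2; Q in 1; B in 2; S in 5; F in 2; E in 3.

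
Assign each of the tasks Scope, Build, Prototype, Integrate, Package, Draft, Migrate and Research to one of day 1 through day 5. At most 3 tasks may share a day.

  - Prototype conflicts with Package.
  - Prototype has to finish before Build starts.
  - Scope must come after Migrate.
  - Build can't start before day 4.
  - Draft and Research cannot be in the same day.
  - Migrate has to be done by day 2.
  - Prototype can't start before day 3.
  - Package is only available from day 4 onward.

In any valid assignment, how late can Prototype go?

Prototype is available from day 3; downstream work caps Prototype at day 4.
Prototype at day 4 is achievable: Research=day 2; Package=day 5; Integrate=day 1; Scope=day 2; Prototype=day 4; Draft=day 1; Migrate=day 1; Build=day 5.

day 4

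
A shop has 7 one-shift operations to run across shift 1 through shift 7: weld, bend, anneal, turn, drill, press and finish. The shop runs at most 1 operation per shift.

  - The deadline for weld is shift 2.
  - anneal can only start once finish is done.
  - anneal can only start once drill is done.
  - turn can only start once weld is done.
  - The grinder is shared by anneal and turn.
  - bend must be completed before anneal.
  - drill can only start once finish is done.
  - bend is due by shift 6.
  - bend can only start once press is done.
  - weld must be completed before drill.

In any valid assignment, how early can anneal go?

shift 6

Precedence pushes anneal to at least shift 3.
anneal at shift 6 is achievable: turn in shift 7; anneal in shift 6; press in shift 2; bend in shift 3; finish in shift 4; weld in shift 1; drill in shift 5.
Nothing earlier works — the conflict and capacity constraints rule out every shift before shift 6.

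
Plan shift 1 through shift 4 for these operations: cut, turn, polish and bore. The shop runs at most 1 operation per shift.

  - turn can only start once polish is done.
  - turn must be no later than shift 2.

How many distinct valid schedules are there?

Enumerating: polish -> shift 1; turn -> shift 2; bore -> shift 4; cut -> shift 3 | polish in shift 1; bore in shift 3; turn in shift 2; cut in shift 4.

2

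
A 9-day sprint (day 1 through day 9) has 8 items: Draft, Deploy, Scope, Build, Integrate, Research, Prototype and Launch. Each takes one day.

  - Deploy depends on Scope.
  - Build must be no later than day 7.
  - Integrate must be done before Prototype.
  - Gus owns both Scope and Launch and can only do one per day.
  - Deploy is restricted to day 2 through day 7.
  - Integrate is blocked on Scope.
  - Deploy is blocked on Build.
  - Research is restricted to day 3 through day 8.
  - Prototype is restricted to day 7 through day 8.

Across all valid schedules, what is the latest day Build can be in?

day 6

Build's own window allows nothing later than day 7; downstream work caps Build at day 6.
Build at day 6 is achievable: Launch in day 2; Deploy in day 7; Scope in day 1; Build in day 6; Draft in day 1; Integrate in day 2; Research in day 3; Prototype in day 7.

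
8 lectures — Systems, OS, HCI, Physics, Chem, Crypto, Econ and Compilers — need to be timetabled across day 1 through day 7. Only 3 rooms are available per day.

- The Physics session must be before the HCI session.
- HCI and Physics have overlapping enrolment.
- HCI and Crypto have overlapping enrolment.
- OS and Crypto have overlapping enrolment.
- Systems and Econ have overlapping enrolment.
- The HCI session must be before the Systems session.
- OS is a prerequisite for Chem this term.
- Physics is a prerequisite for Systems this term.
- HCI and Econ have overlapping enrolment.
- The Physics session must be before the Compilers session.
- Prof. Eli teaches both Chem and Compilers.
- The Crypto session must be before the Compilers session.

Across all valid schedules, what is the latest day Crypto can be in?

Downstream work caps Crypto at day 6.
Crypto at day 6 is achievable: Systems in day 3, Crypto in day 6, Econ in day 1, Chem in day 2, OS in day 1, Physics in day 1, HCI in day 2, Compilers in day 7.

day 6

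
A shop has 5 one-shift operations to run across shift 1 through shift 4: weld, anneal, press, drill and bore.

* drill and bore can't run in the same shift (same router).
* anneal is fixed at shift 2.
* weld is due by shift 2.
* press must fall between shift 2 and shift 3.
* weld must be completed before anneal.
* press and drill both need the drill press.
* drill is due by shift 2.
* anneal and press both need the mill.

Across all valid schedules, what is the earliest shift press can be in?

Press is available from shift 2; press's own window allows nothing later than shift 3.
press at shift 3 is achievable: anneal -> shift 2; drill -> shift 1; bore -> shift 2; weld -> shift 1; press -> shift 3.
Nothing earlier works — the conflict constraints rule out every shift before shift 3.

shift 3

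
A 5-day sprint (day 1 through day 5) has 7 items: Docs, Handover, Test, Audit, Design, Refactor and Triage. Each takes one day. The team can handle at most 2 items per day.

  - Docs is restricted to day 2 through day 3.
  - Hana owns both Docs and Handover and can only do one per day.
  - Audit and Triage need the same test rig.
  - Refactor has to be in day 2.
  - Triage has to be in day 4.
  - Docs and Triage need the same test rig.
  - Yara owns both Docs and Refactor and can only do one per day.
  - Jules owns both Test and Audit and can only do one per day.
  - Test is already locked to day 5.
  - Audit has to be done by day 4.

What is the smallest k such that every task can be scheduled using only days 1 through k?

With at most 2 per day and 7 tasks, at least 4 days are needed.
Test can't be placed before day 5, so the schedule must run through at least day 5.
5 works (last occupied day: day 5): for example Test -> day 5; Handover -> day 1; Triage -> day 4; Refactor -> day 2; Design -> day 2; Docs -> day 3; Audit -> day 1.

5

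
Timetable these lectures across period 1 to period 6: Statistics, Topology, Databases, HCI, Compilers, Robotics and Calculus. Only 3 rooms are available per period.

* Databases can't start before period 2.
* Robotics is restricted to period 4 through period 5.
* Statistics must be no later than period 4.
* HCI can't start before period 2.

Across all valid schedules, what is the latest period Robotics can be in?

Robotics is available from period 4; Robotics's own window allows nothing later than period 5.
Robotics at period 5 is achievable: Topology -> period 1; HCI -> period 2; Statistics -> period 1; Robotics -> period 5; Databases -> period 2; Compilers -> period 1; Calculus -> period 2.

period 5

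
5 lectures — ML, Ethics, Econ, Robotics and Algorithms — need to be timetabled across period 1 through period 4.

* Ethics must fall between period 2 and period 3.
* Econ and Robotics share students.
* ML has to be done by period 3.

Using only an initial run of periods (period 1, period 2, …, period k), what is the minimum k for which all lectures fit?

Ethics can't be placed before period 2, so the schedule must run through at least period 2.
2 works (last occupied period: period 2): for example Robotics=period 2, Econ=period 1, Ethics=period 2, Algorithms=period 1, ML=period 1.

2 periods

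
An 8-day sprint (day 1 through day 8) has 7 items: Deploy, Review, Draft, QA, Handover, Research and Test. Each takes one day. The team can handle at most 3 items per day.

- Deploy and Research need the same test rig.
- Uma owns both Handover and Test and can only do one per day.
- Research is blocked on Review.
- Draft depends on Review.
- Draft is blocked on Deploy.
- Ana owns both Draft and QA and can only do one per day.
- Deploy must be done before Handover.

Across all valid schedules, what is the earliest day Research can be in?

Precedence pushes Research to at least day 2.
Research at day 2 is achievable: Research=day 2; Review=day 1; Handover=day 2; Draft=day 2; QA=day 1; Test=day 3; Deploy=day 1.

day 2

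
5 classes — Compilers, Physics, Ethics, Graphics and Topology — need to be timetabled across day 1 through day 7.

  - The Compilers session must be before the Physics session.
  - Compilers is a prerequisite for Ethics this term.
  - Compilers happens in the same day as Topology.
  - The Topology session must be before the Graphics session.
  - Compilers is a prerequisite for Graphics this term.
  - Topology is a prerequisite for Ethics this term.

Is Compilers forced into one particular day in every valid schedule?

Compilers can be day 1 (e.g. Compilers in day 1; Physics in day 2; Topology in day 1; Ethics in day 2; Graphics in day 2) or day 2 (e.g. Compilers in day 2, Ethics in day 3, Physics in day 3, Graphics in day 3, Topology in day 2).

No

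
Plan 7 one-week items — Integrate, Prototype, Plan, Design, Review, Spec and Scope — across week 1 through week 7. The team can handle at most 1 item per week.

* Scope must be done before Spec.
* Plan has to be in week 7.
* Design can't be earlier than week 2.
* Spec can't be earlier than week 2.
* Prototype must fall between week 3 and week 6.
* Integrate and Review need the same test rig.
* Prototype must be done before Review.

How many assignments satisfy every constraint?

54

Splitting on Prototype: it can be week 3 (27), week 4 (18), week 5 (9). Listing each branch's schedules as (Integrate, Plan, Design, Review, Spec, Scope) by week number:
Prototype=week 3: (1,7,2,4,6,5) (1,7,2,5,6,4) (1,7,2,6,5,4) (1,7,4,5,6,2) (1,7,4,6,5,2) (1,7,5,4,6,2) (1,7,5,6,4,2) (1,7,6,4,5,2) (1,7,6,5,4,2) (2,7,4,5,6,1) (2,7,4,6,5,1) (2,7,5,4,6,1) (2,7,5,6,4,1) (2,7,6,4,5,1) (2,7,6,5,4,1) (4,7,2,5,6,1) (4,7,2,6,5,1) (4,7,5,6,2,1) (4,7,6,5,2,1) (5,7,2,4,6,1) (5,7,2,6,4,1) (5,7,4,6,2,1) (5,7,6,4,2,1) (6,7,2,4,5,1) (6,7,2,5,4,1) (6,7,4,5,2,1) (6,7,5,4,2,1) — 27.
Prototype=week 4: (1,7,2,5,6,3) (1,7,2,6,5,3) (1,7,3,5,6,2) (1,7,3,6,5,2) (1,7,5,6,3,2) (1,7,6,5,3,2) (2,7,3,5,6,1) (2,7,3,6,5,1) (2,7,5,6,3,1) (2,7,6,5,3,1) (3,7,2,5,6,1) (3,7,2,6,5,1) (3,7,5,6,2,1) (3,7,6,5,2,1) (5,7,2,6,3,1) (5,7,3,6,2,1) (6,7,2,5,3,1) (6,7,3,5,2,1) — 18.
Prototype=week 5: (1,7,2,6,4,3) (1,7,3,6,4,2) (1,7,4,6,3,2) (2,7,3,6,4,1) (2,7,4,6,3,1) (3,7,2,6,4,1) (3,7,4,6,2,1) (4,7,2,6,3,1) (4,7,3,6,2,1) — 9.
Summing: 27 + 18 + 9 = 54.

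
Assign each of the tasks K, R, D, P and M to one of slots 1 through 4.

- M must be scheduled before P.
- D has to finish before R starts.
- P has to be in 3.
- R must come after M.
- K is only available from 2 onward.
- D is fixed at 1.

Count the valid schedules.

15

Splitting on K: it can be 2 (5), 3 (5), 4 (5). Listing each branch's schedules as (R, D, P, M):
K=2: (2,1,3,1) (3,1,3,1) (3,1,3,2) (4,1,3,1) (4,1,3,2) — 5.
K=3: (2,1,3,1) (3,1,3,1) (3,1,3,2) (4,1,3,1) (4,1,3,2) — 5.
K=4: (2,1,3,1) (3,1,3,1) (3,1,3,2) (4,1,3,1) (4,1,3,2) — 5.
Summing: 5 + 5 + 5 = 15.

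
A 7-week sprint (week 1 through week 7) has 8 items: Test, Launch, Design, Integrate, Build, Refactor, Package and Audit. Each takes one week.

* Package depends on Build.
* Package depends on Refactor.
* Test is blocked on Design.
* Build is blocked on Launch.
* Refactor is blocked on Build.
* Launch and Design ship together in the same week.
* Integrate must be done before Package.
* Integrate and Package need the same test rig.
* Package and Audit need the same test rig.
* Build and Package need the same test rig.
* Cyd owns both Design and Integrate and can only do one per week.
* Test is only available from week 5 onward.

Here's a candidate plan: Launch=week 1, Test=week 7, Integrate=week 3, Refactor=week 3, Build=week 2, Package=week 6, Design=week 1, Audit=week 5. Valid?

Yes

Build is blocked on Launch — holds.
Test is blocked on Design — holds.
Test is only available from week 5 onward — holds.
Package and Audit need the same test rig — holds.
Integrate and Package need the same test rig — holds.
Package depends on Build — holds.
Cyd owns both Design and Integrate and can only do one per week — holds.
Refactor is blocked on Build — holds.
Launch and Design ship together in the same week — holds.
Package depends on Refactor — holds.
Build and Package need the same test rig — holds.
Integrate must be done before Package — holds.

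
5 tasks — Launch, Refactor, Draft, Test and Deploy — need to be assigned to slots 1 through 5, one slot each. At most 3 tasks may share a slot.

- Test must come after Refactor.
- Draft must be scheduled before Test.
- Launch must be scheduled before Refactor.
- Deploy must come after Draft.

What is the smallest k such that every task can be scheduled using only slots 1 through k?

3

The precedence chain requires at least 3 distinct slots.
With at most 3 per slot and 5 tasks, at least 2 slots are needed.
3 works (last occupied slot: 3): for example Launch=1, Draft=1, Test=3, Refactor=2, Deploy=2.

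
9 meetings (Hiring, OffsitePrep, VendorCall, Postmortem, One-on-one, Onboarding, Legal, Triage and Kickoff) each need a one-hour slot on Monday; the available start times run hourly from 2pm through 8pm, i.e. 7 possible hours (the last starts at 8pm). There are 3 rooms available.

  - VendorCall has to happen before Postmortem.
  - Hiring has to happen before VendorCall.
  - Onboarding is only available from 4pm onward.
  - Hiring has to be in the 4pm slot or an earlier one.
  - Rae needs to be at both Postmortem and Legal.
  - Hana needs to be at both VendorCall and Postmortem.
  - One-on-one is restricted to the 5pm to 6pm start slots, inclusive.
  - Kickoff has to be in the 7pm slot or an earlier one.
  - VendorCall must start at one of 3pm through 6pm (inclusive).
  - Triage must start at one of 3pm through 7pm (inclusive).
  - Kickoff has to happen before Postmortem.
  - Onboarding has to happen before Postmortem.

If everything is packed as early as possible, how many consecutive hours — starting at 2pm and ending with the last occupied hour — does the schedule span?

4 hours

The precedence chain requires at least 3 distinct hours.
With at most 3 per hour and 9 meetings, at least 3 hours are needed.
One-on-one can't be placed before 5pm — that is hour 4 counting from 2pm — so the schedule must run through at least 4 hours.
4 works (last occupied hour: 5pm): for example One-on-one=5pm; Triage=3pm; OffsitePrep=2pm; Postmortem=5pm; Legal=3pm; Onboarding=4pm; Hiring=2pm; VendorCall=3pm; Kickoff=2pm.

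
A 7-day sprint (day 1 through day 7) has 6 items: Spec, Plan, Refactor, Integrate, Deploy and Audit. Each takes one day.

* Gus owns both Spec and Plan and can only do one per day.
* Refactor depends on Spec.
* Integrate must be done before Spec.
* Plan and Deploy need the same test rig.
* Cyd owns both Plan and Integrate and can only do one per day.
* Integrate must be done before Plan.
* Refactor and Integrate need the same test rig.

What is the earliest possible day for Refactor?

Precedence pushes Refactor to at least day 3.
Refactor at day 3 is achievable: Spec -> day 2, Refactor -> day 3, Deploy -> day 1, Plan -> day 3, Audit -> day 1, Integrate -> day 1.

day 3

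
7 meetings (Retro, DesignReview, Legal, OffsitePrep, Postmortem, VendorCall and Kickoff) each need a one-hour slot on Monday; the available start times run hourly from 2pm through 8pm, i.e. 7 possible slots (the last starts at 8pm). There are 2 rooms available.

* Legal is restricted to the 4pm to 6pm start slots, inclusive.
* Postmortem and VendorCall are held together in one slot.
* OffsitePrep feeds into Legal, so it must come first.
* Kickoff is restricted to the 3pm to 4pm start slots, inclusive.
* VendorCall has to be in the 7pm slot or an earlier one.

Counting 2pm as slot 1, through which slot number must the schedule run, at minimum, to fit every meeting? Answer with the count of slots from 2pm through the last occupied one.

4 slots

The precedence chain requires at least 2 distinct slots.
With at most 2 per slot and 7 meetings, at least 4 slots are needed.
Legal can't be placed before 4pm — that is slot 3 counting from 2pm — so the schedule must run through at least 3 slots.
4 works (last occupied slot: 5pm): for example Kickoff -> 3pm, Retro -> 2pm, OffsitePrep -> 2pm, DesignReview -> 3pm, Legal -> 4pm, VendorCall -> 5pm, Postmortem -> 5pm.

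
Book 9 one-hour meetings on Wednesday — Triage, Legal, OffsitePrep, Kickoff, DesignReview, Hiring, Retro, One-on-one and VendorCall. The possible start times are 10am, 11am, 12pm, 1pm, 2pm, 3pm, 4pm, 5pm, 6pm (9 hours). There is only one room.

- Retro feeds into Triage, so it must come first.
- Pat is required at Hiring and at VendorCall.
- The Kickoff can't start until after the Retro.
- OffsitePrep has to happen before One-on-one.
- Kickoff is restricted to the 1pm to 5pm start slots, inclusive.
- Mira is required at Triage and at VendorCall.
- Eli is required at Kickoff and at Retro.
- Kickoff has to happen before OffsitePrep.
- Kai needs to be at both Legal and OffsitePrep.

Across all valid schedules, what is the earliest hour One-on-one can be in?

3pm

Precedence pushes One-on-one to at least 3pm.
One-on-one at 3pm is achievable: DesignReview -> 4pm, Hiring -> 5pm, OffsitePrep -> 2pm, Legal -> 12pm, Retro -> 10am, Kickoff -> 1pm, One-on-one -> 3pm, Triage -> 11am, VendorCall -> 6pm.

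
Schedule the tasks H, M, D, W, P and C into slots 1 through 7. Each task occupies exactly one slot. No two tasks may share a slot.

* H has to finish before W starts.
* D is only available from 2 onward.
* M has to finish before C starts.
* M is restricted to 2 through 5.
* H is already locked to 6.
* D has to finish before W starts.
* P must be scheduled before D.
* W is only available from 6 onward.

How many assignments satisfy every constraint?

Splitting on M: it can be 2 (9), 3 (6), 4 (3). Listing each branch's schedules as (H, D, W, P, C):
M=2: (6,3,7,1,4) (6,3,7,1,5) (6,4,7,1,3) (6,4,7,1,5) (6,4,7,3,5) (6,5,7,1,3) (6,5,7,1,4) (6,5,7,3,4) (6,5,7,4,3) — 9.
M=3: (6,2,7,1,4) (6,2,7,1,5) (6,4,7,1,5) (6,4,7,2,5) (6,5,7,1,4) (6,5,7,2,4) — 6.
M=4: (6,2,7,1,5) (6,3,7,1,5) (6,3,7,2,5) — 3.
Summing: 9 + 6 + 3 = 18.

18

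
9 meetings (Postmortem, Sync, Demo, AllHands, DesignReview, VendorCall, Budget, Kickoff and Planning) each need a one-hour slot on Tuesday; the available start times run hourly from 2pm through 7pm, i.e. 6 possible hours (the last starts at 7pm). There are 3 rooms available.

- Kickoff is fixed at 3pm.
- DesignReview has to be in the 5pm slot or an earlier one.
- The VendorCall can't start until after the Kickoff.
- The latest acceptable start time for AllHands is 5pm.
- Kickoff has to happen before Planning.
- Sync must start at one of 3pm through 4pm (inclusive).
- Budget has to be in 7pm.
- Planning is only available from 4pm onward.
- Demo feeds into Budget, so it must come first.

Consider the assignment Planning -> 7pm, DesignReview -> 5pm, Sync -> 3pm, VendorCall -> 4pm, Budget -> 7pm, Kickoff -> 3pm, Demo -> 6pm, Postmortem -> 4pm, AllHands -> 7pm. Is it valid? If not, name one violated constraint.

Invalid. The latest acceptable start time for AllHands is 5pm.

Budget has to be in 7pm — holds.
Demo feeds into Budget, so it must come first — holds.
The latest acceptable start time for AllHands is 5pm — violated.
There are 3 rooms available — holds.
Planning is only available from 4pm onward — holds.
Kickoff has to happen before Planning — holds.
The VendorCall can't start until after the Kickoff — holds.
Kickoff is fixed at 3pm — holds.
Sync must start at one of 3pm through 4pm (inclusive) — holds.
DesignReview has to be in the 5pm slot or an earlier one — holds.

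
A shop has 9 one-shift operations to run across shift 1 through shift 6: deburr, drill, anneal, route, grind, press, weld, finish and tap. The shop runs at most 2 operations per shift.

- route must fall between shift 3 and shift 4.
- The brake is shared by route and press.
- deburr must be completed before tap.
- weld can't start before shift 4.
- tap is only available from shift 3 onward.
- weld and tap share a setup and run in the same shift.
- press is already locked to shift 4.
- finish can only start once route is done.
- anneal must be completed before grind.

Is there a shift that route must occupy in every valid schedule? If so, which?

shift 3

route's window is shift 3–shift 4.
press is fixed at shift 4, and route can't share a shift with press.
So route must be shift 3.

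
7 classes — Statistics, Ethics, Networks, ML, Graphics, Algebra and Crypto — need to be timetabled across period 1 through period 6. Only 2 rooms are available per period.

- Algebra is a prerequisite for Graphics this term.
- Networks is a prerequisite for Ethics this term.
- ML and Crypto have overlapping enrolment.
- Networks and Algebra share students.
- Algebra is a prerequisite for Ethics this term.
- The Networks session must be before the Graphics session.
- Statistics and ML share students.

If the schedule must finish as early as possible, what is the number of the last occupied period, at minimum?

The precedence chain requires at least 2 distinct periods.
With at most 2 per period and 7 classes, at least 4 periods are needed.
4 works (last occupied period: period 4): for example Algebra=period 2, Crypto=period 4, Graphics=period 3, ML=period 2, Ethics=period 3, Statistics=period 1, Networks=period 1.

period 4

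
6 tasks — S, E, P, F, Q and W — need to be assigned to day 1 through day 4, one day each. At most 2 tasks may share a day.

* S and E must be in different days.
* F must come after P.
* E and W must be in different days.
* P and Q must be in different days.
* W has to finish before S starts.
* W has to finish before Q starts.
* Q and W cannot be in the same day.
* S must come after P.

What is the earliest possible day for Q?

day 2

Precedence pushes Q to at least day 2.
Q at day 2 is achievable: S=day 2, Q=day 2, E=day 3, P=day 1, W=day 1, F=day 3.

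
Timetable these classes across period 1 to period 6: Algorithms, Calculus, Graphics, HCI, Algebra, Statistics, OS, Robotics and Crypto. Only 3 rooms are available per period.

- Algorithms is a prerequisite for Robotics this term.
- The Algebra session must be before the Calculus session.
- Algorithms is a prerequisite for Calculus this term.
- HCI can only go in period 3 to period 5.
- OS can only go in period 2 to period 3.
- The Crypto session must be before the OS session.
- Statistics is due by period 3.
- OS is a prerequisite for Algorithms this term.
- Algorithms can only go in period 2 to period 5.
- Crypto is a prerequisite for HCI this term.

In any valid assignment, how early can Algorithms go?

Algorithms is available from period 2; precedence pushes Algorithms to at least period 3; Algorithms's own window allows nothing later than period 5.
Algorithms at period 3 is achievable: Algebra -> period 1; Robotics -> period 4; Crypto -> period 1; Calculus -> period 4; OS -> period 2; Statistics -> period 1; Graphics -> period 2; HCI -> period 3; Algorithms -> period 3.

period 3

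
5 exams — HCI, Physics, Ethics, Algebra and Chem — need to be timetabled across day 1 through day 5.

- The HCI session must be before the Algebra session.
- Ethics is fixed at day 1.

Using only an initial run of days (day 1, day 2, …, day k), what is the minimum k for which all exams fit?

2 days

The precedence chain requires at least 2 distinct days.
2 works (last occupied day: day 2): for example Chem in day 1, Algebra in day 2, Ethics in day 1, HCI in day 1, Physics in day 1.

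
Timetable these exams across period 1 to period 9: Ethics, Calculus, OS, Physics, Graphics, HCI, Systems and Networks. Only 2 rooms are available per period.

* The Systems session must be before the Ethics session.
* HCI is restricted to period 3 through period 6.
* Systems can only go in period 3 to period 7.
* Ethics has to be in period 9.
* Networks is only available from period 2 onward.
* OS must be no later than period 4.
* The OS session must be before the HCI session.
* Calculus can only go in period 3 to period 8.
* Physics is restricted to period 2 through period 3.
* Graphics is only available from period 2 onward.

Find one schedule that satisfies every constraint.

Graphics -> period 2, Systems -> period 3, Networks -> period 4, Calculus -> period 4, Physics -> period 2, Ethics -> period 9, HCI -> period 3, OS -> period 1

Checking: OS(period 1) before HCI(period 3); Systems(period 3) before Ethics(period 9); Networks=period 4 in [period 2,period 9]; HCI=period 3 in [period 3,period 6]; Calculus=period 4 in [period 3,period 8]; Ethics=period 9 in [period 9,period 9]; Systems=period 3 in [period 3,period 7]; OS=period 1 in [period 1,period 4]; Graphics=period 2 in [period 2,period 9]; Physics=period 2 in [period 2,period 3]; max 2 per period (cap 2).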